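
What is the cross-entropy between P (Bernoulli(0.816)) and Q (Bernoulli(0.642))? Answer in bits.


H(P,Q) = -p*log2(q) - (1-p)*log2(1-q). -0.816*log2(0.642) = 0.521714; -0.184*log2(0.358) = 0.272682. H(P,Q) = 0.521714 + 0.272682 = 0.7944

0.7944 bits


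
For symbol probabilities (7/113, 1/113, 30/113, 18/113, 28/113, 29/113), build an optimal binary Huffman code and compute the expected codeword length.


Huffman construction (repeatedly merge the two least-probable nodes; each merge adds 1 bit to every symbol beneath it): 1/113 + 7/113 = 8/113; 8/113 + 18/113 = 26/113; 26/113 + 28/113 = 54/113; 29/113 + 30/113 = 59/113; 54/113 + 59/113 = 1. Resulting codeword lengths (in the order the probabilities were given): (4, 4, 2, 3, 2, 2). L_avg = sum(p_i * l_i) = 7/113*4 + 1/113*4 + 30/113*2 + 18/113*3 + 28/113*2 + 29/113*2 = 260/113 = 2.3009

2.3009 bits


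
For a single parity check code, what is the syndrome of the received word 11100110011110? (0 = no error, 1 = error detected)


Syndrome = XOR of all bits = 1 XOR 1 XOR 1 XOR 0 XOR 0 XOR 1 XOR 1 XOR 0 XOR 0 XOR 1 XOR 1 XOR 1 XOR 1 XOR 0 = 1

1


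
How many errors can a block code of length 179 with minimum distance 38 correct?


Correction capability = floor((d-1)/2) = floor((38-1)/2) = 18

18 errors


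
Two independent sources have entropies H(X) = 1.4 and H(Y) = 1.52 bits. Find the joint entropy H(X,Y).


For independent variables, H(X,Y) = H(X) + H(Y) = 1.4 + 1.52 = 2.92

2.92 bits


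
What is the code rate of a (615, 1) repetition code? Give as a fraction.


Rate = k/n = 1/615

1/615


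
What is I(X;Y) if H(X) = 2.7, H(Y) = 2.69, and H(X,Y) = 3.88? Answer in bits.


I(X;Y) = H(X) + H(Y) - H(X,Y) = 2.7 + 2.69 - 3.88 = 1.51

1.51 bits


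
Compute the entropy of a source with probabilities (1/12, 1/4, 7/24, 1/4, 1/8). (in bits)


H = -sum(p_i * log2(p_i)). Terms: -(1/12)*log2(1/12) = 0.298747; -(1/4)*log2(1/4) = 0.500000; -(7/24)*log2(7/24) = 0.518469; -(1/4)*log2(1/4) = 0.500000; -(1/8)*log2(1/8) = 0.375000. H = 0.298747 + 0.500000 + 0.518469 + 0.500000 + 0.375000 = 2.1922

2.1922 bits


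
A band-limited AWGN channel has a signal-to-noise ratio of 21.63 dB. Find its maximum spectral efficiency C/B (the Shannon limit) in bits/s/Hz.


SNR_linear = 10^(21.63/10) = 145.5459; C/B = log2(1 + SNR_linear) = log2(1 + 145.5459) = 7.1952

7.1952 bits/s/Hz


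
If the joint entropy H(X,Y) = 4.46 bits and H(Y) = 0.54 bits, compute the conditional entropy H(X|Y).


H(X|Y) = H(X,Y) - H(Y) = 4.46 - 0.54 = 3.92

3.92 bits


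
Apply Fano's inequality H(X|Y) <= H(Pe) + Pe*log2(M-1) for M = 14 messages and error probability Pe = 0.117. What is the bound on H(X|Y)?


H(Pe) = -Pe*log2(Pe) - (1-Pe)*log2(1-Pe) = -0.117*log2(0.117) - 0.883*log2(0.883) = 0.362164 + 0.158511 = 0.5207. Pe*log2(M-1) = 0.117*log2(13) = 0.432951. Bound = H(Pe) + Pe*log2(M-1) = 0.362164 + 0.158511 + 0.432951 = 0.9536

0.9536 bits


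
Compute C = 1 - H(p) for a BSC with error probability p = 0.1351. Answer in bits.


H(p) = -p*log2(p) - (1-p)*log2(1-p) = -0.1351*log2(0.1351) - 0.8649*log2(0.8649) = 0.390155 + 0.181106 = 0.5713. C = 1 - H(p) = 1 - 0.5713 = 0.4287

0.4287 bits


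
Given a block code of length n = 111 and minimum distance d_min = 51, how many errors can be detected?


Detection capability = d_min - 1 = 51 - 1 = 50

50 errors


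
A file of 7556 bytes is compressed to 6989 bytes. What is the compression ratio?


Ratio = original / compressed = 7556 / 6989 = 1.0811

1.0811


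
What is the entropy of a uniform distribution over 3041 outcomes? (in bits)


H = log2(n) = log2(3041) = 11.5703

11.5703 bits


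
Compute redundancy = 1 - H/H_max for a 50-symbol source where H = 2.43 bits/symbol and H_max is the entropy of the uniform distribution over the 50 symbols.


H_max = log2(K) = log2(50) = 5.6439 bits/symbol. Redundancy = 1 - H/H_max = 1 - 2.43/5.6439 = 1 - 0.4306 = 0.5694

0.5694


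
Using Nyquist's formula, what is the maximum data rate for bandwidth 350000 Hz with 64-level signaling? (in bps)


Rate = 2 * B * log2(M) = 2 * 350000 * 6.0 = 4200000.0

4200000.0 bps


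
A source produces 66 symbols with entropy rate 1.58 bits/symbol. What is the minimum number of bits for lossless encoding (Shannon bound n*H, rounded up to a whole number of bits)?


Minimum bits >= n * H = 66 * 1.58 = 104.28, rounded up to a whole number of bits = 105

105 bits


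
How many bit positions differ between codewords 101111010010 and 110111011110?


Count differing positions: . ^ ^ . . . . . ^ ^ . . = 4 differences

4


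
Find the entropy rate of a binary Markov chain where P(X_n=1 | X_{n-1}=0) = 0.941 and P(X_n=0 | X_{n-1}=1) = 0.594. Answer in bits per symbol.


Stationary distribution: pi_0 = p10/(p01+p10) = 0.387, pi_1 = 0.613. Entropy rate H' = pi_0*H(p01) + pi_1*H(p10) = 0.387*0.3235 + 0.613*0.9744 = 0.7225

0.7225 bits/symbol


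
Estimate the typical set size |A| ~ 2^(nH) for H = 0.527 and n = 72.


log2|A_typical| = nH = 72 * 0.527 = 37.944, so |A_typical| ~ 2^37.944 = 2.644e+11

2.644e+11


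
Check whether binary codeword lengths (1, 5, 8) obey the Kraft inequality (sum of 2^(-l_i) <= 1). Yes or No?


Kraft sum = sum(2^(-l_i)) = 0.5352, need <= 1. Result: satisfied (a binary prefix-free code with these lengths exists)

Yes


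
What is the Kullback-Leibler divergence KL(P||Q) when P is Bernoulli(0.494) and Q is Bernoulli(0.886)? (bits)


KL = p*log2(p/q) + (1-p)*log2((1-p)/(1-q)) = 0.494*log2(0.494/0.886) + 0.506*log2(0.506/0.114) = 0.6716

0.6716 bits


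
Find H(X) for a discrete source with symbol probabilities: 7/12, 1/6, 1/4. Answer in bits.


H = -sum(p_i * log2(p_i)). Terms: -(7/12)*log2(7/12) = 0.453604; -(1/6)*log2(1/6) = 0.430827; -(1/4)*log2(1/4) = 0.500000. H = 0.453604 + 0.430827 + 0.500000 = 1.3844

1.3844 bits


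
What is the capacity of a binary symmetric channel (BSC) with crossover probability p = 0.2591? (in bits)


H(p) = -p*log2(p) - (1-p)*log2(1-p) = -0.2591*log2(0.2591) - 0.7409*log2(0.7409) = 0.504835 + 0.320550 = 0.8254. C = 1 - H(p) = 1 - 0.8254 = 0.1746

0.1746 bits


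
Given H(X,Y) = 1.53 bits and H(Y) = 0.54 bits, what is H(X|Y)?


H(X|Y) = H(X,Y) - H(Y) = 1.53 - 0.54 = 0.99

0.99 bits


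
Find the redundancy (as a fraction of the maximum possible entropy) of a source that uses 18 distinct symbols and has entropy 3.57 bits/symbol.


H_max = log2(K) = log2(18) = 4.1699 bits/symbol. Redundancy = 1 - H/H_max = 1 - 3.57/4.1699 = 1 - 0.8561 = 0.1439

0.1439


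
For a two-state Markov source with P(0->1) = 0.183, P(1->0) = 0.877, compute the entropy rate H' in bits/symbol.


Stationary distribution: pi_0 = p10/(p01+p10) = 0.8274, pi_1 = 0.1726. Entropy rate H' = pi_0*H(p01) + pi_1*H(p10) = 0.8274*0.6866 + 0.1726*0.5379 = 0.6609

0.6609 bits/symbol


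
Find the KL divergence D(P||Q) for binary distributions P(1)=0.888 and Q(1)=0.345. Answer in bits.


KL = p*log2(p/q) + (1-p)*log2((1-p)/(1-q)) = 0.888*log2(0.888/0.345) + 0.112*log2(0.112/0.655) = 0.9258

0.9258 bits


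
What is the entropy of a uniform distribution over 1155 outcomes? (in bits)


H = log2(n) = log2(1155) = 10.1737

10.1737 bits


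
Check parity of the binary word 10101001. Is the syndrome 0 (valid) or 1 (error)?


Syndrome = XOR of all bits = 1 XOR 0 XOR 1 XOR 0 XOR 1 XOR 0 XOR 0 XOR 1 = 0

0


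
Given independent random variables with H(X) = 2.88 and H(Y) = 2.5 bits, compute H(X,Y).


For independent variables, H(X,Y) = H(X) + H(Y) = 2.88 + 2.5 = 5.38

5.38 bits


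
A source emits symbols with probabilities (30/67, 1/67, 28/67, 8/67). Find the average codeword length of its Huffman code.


Huffman construction (repeatedly merge the two least-probable nodes; each merge adds 1 bit to every symbol beneath it): 1/67 + 8/67 = 9/67; 9/67 + 28/67 = 37/67; 30/67 + 37/67 = 1. Resulting codeword lengths (in the order the probabilities were given): (1, 3, 2, 3). L_avg = sum(p_i * l_i) = 30/67*1 + 1/67*3 + 28/67*2 + 8/67*3 = 113/67 = 1.6866

1.6866 bits


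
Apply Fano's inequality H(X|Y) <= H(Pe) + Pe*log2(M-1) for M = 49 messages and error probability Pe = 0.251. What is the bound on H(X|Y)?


H(Pe) = -Pe*log2(Pe) - (1-Pe)*log2(1-Pe) = -0.251*log2(0.251) - 0.749*log2(0.749) = 0.500554 + 0.312305 = 0.8129. Pe*log2(M-1) = 0.251*log2(48) = 1.401826. Bound = H(Pe) + Pe*log2(M-1) = 0.500554 + 0.312305 + 1.401826 = 2.2147

2.2147 bits


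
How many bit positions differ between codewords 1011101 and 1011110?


Count differing positions: . . . . . ^ ^ = 2 differences

2


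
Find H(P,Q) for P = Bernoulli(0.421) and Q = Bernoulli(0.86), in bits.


H(P,Q) = -p*log2(q) - (1-p)*log2(1-q). -0.421*log2(0.86) = 0.091606; -0.579*log2(0.14) = 1.642334. H(P,Q) = 0.091606 + 1.642334 = 1.7339

1.7339 bits


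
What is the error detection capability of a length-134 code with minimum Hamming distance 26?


Detection capability = d_min - 1 = 26 - 1 = 25

25 errors


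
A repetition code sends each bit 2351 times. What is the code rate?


Rate = k/n = 1/2351

1/2351


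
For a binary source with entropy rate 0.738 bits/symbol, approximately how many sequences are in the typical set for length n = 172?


log2|A_typical| = nH = 172 * 0.738 = 126.936, so |A_typical| ~ 2^126.936 = 1.628e+38

1.628e+38


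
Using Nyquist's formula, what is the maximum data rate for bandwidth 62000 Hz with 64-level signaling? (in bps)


Rate = 2 * B * log2(M) = 2 * 62000 * 6.0 = 744000.0

744000.0 bps


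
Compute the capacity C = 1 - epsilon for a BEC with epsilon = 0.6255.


C = 1 - epsilon = 1 - 0.6255 = 0.3745

0.3745 bits


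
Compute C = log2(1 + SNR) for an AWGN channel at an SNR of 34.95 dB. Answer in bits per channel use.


SNR_linear = 10^(34.95/10) = 3126.0794; C = log2(1 + SNR_linear) = log2(1 + 3126.0794) = 11.6106

11.6106 bits/channel use


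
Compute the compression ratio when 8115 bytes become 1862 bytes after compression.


Ratio = original / compressed = 8115 / 1862 = 4.3582

4.3582


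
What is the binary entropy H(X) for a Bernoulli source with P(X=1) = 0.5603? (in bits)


H = -p*log2(p) - (1-p)*log2(1-p). -0.5603*log2(0.5603) = 0.468259; -0.4397*log2(0.4397) = 0.521224. H = 0.468259 + 0.521224 = 0.9895

0.9895 bits


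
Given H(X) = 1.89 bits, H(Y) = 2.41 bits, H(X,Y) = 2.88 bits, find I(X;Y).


I(X;Y) = H(X) + H(Y) - H(X,Y) = 1.89 + 2.41 - 2.88 = 1.42

1.42 bits


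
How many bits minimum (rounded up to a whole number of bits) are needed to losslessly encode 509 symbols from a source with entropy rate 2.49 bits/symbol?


Minimum bits >= n * H = 509 * 2.49 = 1267.41, rounded up to a whole number of bits = 1268

1268 bits


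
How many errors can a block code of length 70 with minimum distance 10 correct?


Correction capability = floor((d-1)/2) = floor((10-1)/2) = 4

4 errors


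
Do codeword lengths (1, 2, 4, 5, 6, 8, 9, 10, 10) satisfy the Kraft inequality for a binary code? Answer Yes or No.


Kraft sum = sum(2^(-l_i)) = 0.8672, need <= 1. Result: satisfied (a binary prefix-free code with these lengths exists)

Yes


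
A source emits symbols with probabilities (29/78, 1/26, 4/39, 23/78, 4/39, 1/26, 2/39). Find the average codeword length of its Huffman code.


Huffman construction (repeatedly merge the two least-probable nodes; each merge adds 1 bit to every symbol beneath it): 1/26 + 1/26 = 1/13; 2/39 + 1/13 = 5/39; 4/39 + 4/39 = 8/39; 5/39 + 8/39 = 1/3; 23/78 + 1/3 = 49/78; 29/78 + 49/78 = 1. Resulting codeword lengths (in the order the probabilities were given): (1, 5, 4, 2, 4, 5, 4). L_avg = sum(p_i * l_i) = 29/78*1 + 1/26*5 + 4/39*4 + 23/78*2 + 4/39*4 + 1/26*5 + 2/39*4 = 185/78 = 2.3718

2.3718 bits


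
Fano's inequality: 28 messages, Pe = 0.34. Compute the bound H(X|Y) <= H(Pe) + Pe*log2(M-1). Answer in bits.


H(Pe) = -Pe*log2(Pe) - (1-Pe)*log2(1-Pe) = -0.34*log2(0.34) - 0.66*log2(0.66) = 0.529174 + 0.395645 = 0.9248. Pe*log2(M-1) = 0.34*log2(27) = 1.616662. Bound = H(Pe) + Pe*log2(M-1) = 0.529174 + 0.395645 + 1.616662 = 2.5415

2.5415 bits


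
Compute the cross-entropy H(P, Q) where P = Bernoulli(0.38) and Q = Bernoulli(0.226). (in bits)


H(P,Q) = -p*log2(q) - (1-p)*log2(1-q). -0.38*log2(0.226) = 0.815330; -0.62*log2(0.774) = 0.229149. H(P,Q) = 0.815330 + 0.229149 = 1.0445

1.0445 bits


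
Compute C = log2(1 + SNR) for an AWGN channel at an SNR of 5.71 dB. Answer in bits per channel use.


SNR_linear = 10^(5.71/10) = 3.7239; C = log2(1 + SNR_linear) = log2(1 + 3.7239) = 2.24

2.24 bits/channel use


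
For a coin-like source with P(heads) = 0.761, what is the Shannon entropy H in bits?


H = -p*log2(p) - (1-p)*log2(1-p). -0.761*log2(0.761) = 0.299858; -0.239*log2(0.239) = 0.493515. H = 0.299858 + 0.493515 = 0.7934

0.7934 bits


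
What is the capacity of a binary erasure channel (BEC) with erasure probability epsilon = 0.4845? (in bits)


C = 1 - epsilon = 1 - 0.4845 = 0.5155

0.5155 bits


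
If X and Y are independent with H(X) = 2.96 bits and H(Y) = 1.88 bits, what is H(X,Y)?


For independent variables, H(X,Y) = H(X) + H(Y) = 2.96 + 1.88 = 4.84

4.84 bits


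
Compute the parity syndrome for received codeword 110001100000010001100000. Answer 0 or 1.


Syndrome = XOR of all bits = 1 XOR 1 XOR 0 XOR 0 XOR 0 XOR 1 XOR 1 XOR 0 XOR 0 XOR 0 XOR 0 XOR 0 XOR 0 XOR 1 XOR 0 XOR 0 XOR 0 XOR 1 XOR 1 XOR 0 XOR 0 XOR 0 XOR 0 XOR 0 = 1

1


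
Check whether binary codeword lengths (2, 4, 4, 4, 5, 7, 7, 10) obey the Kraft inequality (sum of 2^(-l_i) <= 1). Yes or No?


Kraft sum = sum(2^(-l_i)) = 0.4854, need <= 1. Result: satisfied (a binary prefix-free code with these lengths exists)

Yes


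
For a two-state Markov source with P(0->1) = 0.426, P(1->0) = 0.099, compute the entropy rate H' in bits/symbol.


Stationary distribution: pi_0 = p10/(p01+p10) = 0.1886, pi_1 = 0.8114. Entropy rate H' = pi_0*H(p01) + pi_1*H(p10) = 0.1886*0.9841 + 0.8114*0.4658 = 0.5636

0.5636 bits/symbol


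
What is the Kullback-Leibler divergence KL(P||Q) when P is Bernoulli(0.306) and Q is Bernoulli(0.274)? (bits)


KL = p*log2(p/q) + (1-p)*log2((1-p)/(1-q)) = 0.306*log2(0.306/0.274) + 0.694*log2(0.694/0.726) = 0.0036

0.0036 bits


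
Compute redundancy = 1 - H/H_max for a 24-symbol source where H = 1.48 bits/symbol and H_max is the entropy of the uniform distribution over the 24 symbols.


H_max = log2(K) = log2(24) = 4.585 bits/symbol. Redundancy = 1 - H/H_max = 1 - 1.48/4.585 = 1 - 0.3228 = 0.6772

0.6772


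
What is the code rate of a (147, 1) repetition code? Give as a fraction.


Rate = k/n = 1/147

1/147


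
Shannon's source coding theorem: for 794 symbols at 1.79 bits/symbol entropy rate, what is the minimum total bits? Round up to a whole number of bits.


Minimum bits >= n * H = 794 * 1.79 = 1421.26, rounded up to a whole number of bits = 1422

1422 bits


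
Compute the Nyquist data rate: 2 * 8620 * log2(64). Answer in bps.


Rate = 2 * B * log2(M) = 2 * 8620 * 6.0 = 103440.0

103440.0 bps


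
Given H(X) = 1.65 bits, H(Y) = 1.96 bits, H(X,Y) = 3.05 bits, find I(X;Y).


I(X;Y) = H(X) + H(Y) - H(X,Y) = 1.65 + 1.96 - 3.05 = 0.56

0.56 bits


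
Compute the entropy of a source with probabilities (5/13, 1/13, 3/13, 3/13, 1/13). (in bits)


H = -sum(p_i * log2(p_i)). Terms: -(5/13)*log2(5/13) = 0.530197; -(1/13)*log2(1/13) = 0.284649; -(3/13)*log2(3/13) = 0.488187; -(3/13)*log2(3/13) = 0.488187; -(1/13)*log2(1/13) = 0.284649. H = 0.530197 + 0.284649 + 0.488187 + 0.488187 + 0.284649 = 2.0759

2.0759 bits


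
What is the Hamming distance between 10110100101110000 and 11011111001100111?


Count differing positions: . ^ ^ . ^ . ^ ^ ^ . . . ^ . ^ ^ ^ = 10 differences

10


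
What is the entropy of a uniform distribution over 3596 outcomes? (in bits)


H = log2(n) = log2(3596) = 11.8122

11.8122 bits


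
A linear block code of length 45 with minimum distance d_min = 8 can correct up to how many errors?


Correction capability = floor((d-1)/2) = floor((8-1)/2) = 3

3 errors


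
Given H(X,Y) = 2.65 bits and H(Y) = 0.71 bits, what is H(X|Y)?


H(X|Y) = H(X,Y) - H(Y) = 2.65 - 0.71 = 1.94

1.94 bits


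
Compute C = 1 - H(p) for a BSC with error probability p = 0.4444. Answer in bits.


H(p) = -p*log2(p) - (1-p)*log2(1-p) = -0.4444*log2(0.4444) - 0.5556*log2(0.5556) = 0.519979 + 0.471083 = 0.9911. C = 1 - H(p) = 1 - 0.9911 = 0.0089

0.0089 bits


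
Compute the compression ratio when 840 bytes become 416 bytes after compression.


Ratio = original / compressed = 840 / 416 = 2.0192

2.0192


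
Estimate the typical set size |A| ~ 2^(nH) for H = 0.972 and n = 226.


log2|A_typical| = nH = 226 * 0.972 = 219.672, so |A_typical| ~ 2^219.672 = 1.342e+66

1.342e+66


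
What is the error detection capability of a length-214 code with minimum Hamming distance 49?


Detection capability = d_min - 1 = 49 - 1 = 48

48 errors


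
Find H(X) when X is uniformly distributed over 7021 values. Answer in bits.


H = log2(n) = log2(7021) = 12.7775

12.7775 bits


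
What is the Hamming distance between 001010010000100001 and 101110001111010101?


Count differing positions: ^ . . ^ . . . ^ ^ ^ ^ ^ ^ ^ . ^ . . = 10 differences

10


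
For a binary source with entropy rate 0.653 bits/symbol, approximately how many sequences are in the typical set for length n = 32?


log2|A_typical| = nH = 32 * 0.653 = 20.896, so |A_typical| ~ 2^20.896 = 1.951e+06

1.951e+06


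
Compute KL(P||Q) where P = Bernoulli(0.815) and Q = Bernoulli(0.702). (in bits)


KL = p*log2(p/q) + (1-p)*log2((1-p)/(1-q)) = 0.815*log2(0.815/0.702) + 0.185*log2(0.185/0.298) = 0.0483

0.0483 bits


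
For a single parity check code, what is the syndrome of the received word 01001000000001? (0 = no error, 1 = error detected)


Syndrome = XOR of all bits = 0 XOR 1 XOR 0 XOR 0 XOR 1 XOR 0 XOR 0 XOR 0 XOR 0 XOR 0 XOR 0 XOR 0 XOR 0 XOR 1 = 1

1


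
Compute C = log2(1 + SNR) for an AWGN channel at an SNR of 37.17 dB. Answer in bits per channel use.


SNR_linear = 10^(37.17/10) = 5211.9471; C = log2(1 + SNR_linear) = log2(1 + 5211.9471) = 12.3479

12.3479 bits/channel use


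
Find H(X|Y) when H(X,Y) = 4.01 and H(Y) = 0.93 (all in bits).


H(X|Y) = H(X,Y) - H(Y) = 4.01 - 0.93 = 3.08

3.08 bits


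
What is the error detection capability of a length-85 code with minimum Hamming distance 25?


Detection capability = d_min - 1 = 25 - 1 = 24

24 errors


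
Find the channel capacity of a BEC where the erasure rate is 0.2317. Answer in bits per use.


C = 1 - epsilon = 1 - 0.2317 = 0.7683

0.7683 bits


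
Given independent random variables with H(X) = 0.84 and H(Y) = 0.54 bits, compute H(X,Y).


For independent variables, H(X,Y) = H(X) + H(Y) = 0.84 + 0.54 = 1.38

1.38 bits


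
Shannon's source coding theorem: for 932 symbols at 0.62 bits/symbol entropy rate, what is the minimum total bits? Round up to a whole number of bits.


Minimum bits >= n * H = 932 * 0.62 = 577.84, rounded up to a whole number of bits = 578

578 bits


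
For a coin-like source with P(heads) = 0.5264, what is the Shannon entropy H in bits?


H = -p*log2(p) - (1-p)*log2(1-p). -0.5264*log2(0.5264) = 0.487325; -0.4736*log2(0.4736) = 0.510663. H = 0.487325 + 0.510663 = 0.998

0.998 bits


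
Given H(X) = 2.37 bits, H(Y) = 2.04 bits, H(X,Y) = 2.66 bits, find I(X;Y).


I(X;Y) = H(X) + H(Y) - H(X,Y) = 2.37 + 2.04 - 2.66 = 1.75

1.75 bits


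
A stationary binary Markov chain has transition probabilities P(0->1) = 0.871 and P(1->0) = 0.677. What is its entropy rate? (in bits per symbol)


Stationary distribution: pi_0 = p10/(p01+p10) = 0.4373, pi_1 = 0.5627. Entropy rate H' = pi_0*H(p01) + pi_1*H(p10) = 0.4373*0.5547 + 0.5627*0.9076 = 0.7533

0.7533 bits/symbol


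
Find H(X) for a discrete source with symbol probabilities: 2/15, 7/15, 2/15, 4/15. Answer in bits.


H = -sum(p_i * log2(p_i)). Terms: -(2/15)*log2(2/15) = 0.387585; -(7/15)*log2(7/15) = 0.513117; -(2/15)*log2(2/15) = 0.387585; -(4/15)*log2(4/15) = 0.508504. H = 0.387585 + 0.513117 + 0.387585 + 0.508504 = 1.7968

1.7968 bits


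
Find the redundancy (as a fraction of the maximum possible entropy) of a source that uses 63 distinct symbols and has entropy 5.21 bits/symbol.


H_max = log2(K) = log2(63) = 5.9773 bits/symbol. Redundancy = 1 - H/H_max = 1 - 5.21/5.9773 = 1 - 0.8716 = 0.1284

0.1284


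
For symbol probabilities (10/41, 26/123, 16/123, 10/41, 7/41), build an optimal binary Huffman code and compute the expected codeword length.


Huffman construction (repeatedly merge the two least-probable nodes; each merge adds 1 bit to every symbol beneath it): 16/123 + 7/41 = 37/123; 26/123 + 10/41 = 56/123; 10/41 + 37/123 = 67/123; 56/123 + 67/123 = 1. Resulting codeword lengths (in the order the probabilities were given): (2, 2, 3, 2, 3). L_avg = sum(p_i * l_i) = 10/41*2 + 26/123*2 + 16/123*3 + 10/41*2 + 7/41*3 = 283/123 = 2.3008

2.3008 bits


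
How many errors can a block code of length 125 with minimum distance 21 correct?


Correction capability = floor((d-1)/2) = floor((21-1)/2) = 10

10 errors


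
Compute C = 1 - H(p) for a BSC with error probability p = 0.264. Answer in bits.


H(p) = -p*log2(p) - (1-p)*log2(1-p) = -0.264*log2(0.264) - 0.736*log2(0.736) = 0.507247 + 0.325476 = 0.8327. C = 1 - H(p) = 1 - 0.8327 = 0.1673

0.1673 bits


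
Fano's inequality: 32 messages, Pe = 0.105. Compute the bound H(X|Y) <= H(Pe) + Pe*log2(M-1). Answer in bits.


H(Pe) = -Pe*log2(Pe) - (1-Pe)*log2(1-Pe) = -0.105*log2(0.105) - 0.895*log2(0.895) = 0.341412 + 0.143236 = 0.4846. Pe*log2(M-1) = 0.105*log2(31) = 0.520191. Bound = H(Pe) + Pe*log2(M-1) = 0.341412 + 0.143236 + 0.520191 = 1.0048

1.0048 bits


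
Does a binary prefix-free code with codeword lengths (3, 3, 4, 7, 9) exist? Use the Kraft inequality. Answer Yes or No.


Kraft sum = sum(2^(-l_i)) = 0.3223, need <= 1. Result: satisfied (a binary prefix-free code with these lengths exists)

Yes


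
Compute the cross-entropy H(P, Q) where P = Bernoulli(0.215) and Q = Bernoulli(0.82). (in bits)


H(P,Q) = -p*log2(q) - (1-p)*log2(1-q). -0.215*log2(0.82) = 0.061555; -0.785*log2(0.18) = 1.942036. H(P,Q) = 0.061555 + 1.942036 = 2.0036

2.0036 bits


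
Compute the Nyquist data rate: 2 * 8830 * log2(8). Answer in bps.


Rate = 2 * B * log2(M) = 2 * 8830 * 3.0 = 52980.0

52980.0 bps


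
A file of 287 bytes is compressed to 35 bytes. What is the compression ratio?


Ratio = original / compressed = 287 / 35 = 8.2

8.2


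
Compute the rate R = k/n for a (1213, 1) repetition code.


Rate = k/n = 1/1213

1/1213


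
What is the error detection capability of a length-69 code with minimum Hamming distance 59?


Detection capability = d_min - 1 = 59 - 1 = 58

58 errors


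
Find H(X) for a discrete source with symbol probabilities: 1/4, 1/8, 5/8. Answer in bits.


H = -sum(p_i * log2(p_i)). Terms: -(1/4)*log2(1/4) = 0.500000; -(1/8)*log2(1/8) = 0.375000; -(5/8)*log2(5/8) = 0.423795. H = 0.500000 + 0.375000 + 0.423795 = 1.2988

1.2988 bits


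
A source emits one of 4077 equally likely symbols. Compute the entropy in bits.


H = log2(n) = log2(4077) = 11.9933

11.9933 bits


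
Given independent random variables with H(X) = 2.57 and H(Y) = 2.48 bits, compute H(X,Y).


For independent variables, H(X,Y) = H(X) + H(Y) = 2.57 + 2.48 = 5.05

5.05 bits


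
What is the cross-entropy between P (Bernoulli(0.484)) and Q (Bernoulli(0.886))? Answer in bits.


H(P,Q) = -p*log2(q) - (1-p)*log2(1-q). -0.484*log2(0.886) = 0.084517; -0.516*log2(0.114) = 1.616573. H(P,Q) = 0.084517 + 1.616573 = 1.7011

1.7011 bits


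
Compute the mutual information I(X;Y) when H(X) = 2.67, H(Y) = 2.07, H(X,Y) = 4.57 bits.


I(X;Y) = H(X) + H(Y) - H(X,Y) = 2.67 + 2.07 - 4.57 = 0.17

0.17 bits


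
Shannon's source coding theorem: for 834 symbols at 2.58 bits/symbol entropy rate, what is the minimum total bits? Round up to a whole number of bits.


Minimum bits >= n * H = 834 * 2.58 = 2151.72, rounded up to a whole number of bits = 2152

2152 bits


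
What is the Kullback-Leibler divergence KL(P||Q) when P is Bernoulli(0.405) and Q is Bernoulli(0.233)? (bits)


KL = p*log2(p/q) + (1-p)*log2((1-p)/(1-q)) = 0.405*log2(0.405/0.233) + 0.595*log2(0.595/0.767) = 0.1051

0.1051 bits


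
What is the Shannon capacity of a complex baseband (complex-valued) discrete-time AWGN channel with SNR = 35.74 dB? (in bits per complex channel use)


SNR_linear = 10^(35.74/10) = 3749.73; C = log2(1 + SNR_linear) = log2(1 + 3749.73) = 11.873

11.873 bits/channel use


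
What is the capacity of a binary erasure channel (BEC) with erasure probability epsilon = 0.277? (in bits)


C = 1 - epsilon = 1 - 0.277 = 0.723

0.723 bits


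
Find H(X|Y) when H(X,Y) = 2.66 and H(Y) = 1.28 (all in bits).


H(X|Y) = H(X,Y) - H(Y) = 2.66 - 1.28 = 1.38

1.38 bits


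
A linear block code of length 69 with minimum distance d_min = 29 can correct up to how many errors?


Correction capability = floor((d-1)/2) = floor((29-1)/2) = 14

14 errors


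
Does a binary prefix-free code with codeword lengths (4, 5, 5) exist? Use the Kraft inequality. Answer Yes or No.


Kraft sum = sum(2^(-l_i)) = 0.125, need <= 1. Result: satisfied (a binary prefix-free code with these lengths exists)

Yes


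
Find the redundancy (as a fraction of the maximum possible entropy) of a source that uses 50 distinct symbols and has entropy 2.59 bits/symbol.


H_max = log2(K) = log2(50) = 5.6439 bits/symbol. Redundancy = 1 - H/H_max = 1 - 2.59/5.6439 = 1 - 0.4589 = 0.5411

0.5411


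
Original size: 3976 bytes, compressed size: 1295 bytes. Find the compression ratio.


Ratio = original / compressed = 3976 / 1295 = 3.0703

3.0703


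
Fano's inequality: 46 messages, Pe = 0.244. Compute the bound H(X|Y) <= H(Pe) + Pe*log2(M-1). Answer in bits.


H(Pe) = -Pe*log2(Pe) - (1-Pe)*log2(1-Pe) = -0.244*log2(0.244) - 0.756*log2(0.756) = 0.496551 + 0.305078 = 0.8016. Pe*log2(M-1) = 0.244*log2(45) = 1.340012. Bound = H(Pe) + Pe*log2(M-1) = 0.496551 + 0.305078 + 1.340012 = 2.1416

2.1416 bits


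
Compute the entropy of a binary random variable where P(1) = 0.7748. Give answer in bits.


H = -p*log2(p) - (1-p)*log2(1-p). -0.7748*log2(0.7748) = 0.285207; -0.2252*log2(0.2252) = 0.484342. H = 0.285207 + 0.484342 = 0.7695

0.7695 bits


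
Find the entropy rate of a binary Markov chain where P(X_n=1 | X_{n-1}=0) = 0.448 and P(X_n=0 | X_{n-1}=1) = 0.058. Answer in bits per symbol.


Stationary distribution: pi_0 = p10/(p01+p10) = 0.1146, pi_1 = 0.8854. Entropy rate H' = pi_0*H(p01) + pi_1*H(p10) = 0.1146*0.9922 + 0.8854*0.3195 = 0.3966

0.3966 bits/symbol


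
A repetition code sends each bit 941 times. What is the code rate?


Rate = k/n = 1/941

1/941


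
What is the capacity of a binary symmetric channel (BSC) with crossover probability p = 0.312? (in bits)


H(p) = -p*log2(p) - (1-p)*log2(1-p) = -0.312*log2(0.312) - 0.688*log2(0.688) = 0.524279 + 0.371189 = 0.8955. C = 1 - H(p) = 1 - 0.8955 = 0.1045

0.1045 bits


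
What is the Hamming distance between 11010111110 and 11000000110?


Count differing positions: . . . ^ . ^ ^ ^ . . . = 4 differences

4


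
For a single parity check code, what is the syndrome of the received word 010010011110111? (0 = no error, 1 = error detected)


Syndrome = XOR of all bits = 0 XOR 1 XOR 0 XOR 0 XOR 1 XOR 0 XOR 0 XOR 1 XOR 1 XOR 1 XOR 1 XOR 0 XOR 1 XOR 1 XOR 1 = 1

1


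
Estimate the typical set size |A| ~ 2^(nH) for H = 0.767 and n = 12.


log2|A_typical| = nH = 12 * 0.767 = 9.204, so |A_typical| ~ 2^9.204 = 5.898e+02

5.898e+02


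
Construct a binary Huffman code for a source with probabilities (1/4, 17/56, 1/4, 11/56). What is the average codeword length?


Huffman construction (repeatedly merge the two least-probable nodes; each merge adds 1 bit to every symbol beneath it): 11/56 + 1/4 = 25/56; 1/4 + 17/56 = 31/56; 25/56 + 31/56 = 1. Resulting codeword lengths (in the order the probabilities were given): (2, 2, 2, 2). L_avg = sum(p_i * l_i) = 1/4*2 + 17/56*2 + 1/4*2 + 11/56*2 = 2

2.0 bits


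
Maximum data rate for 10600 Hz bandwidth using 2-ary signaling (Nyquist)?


Rate = 2 * B * log2(M) = 2 * 10600 * 1.0 = 21200.0

21200.0 bps


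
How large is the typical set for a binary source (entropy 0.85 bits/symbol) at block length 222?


log2|A_typical| = nH = 222 * 0.85 = 188.7, so |A_typical| ~ 2^188.7 = 6.373e+56

6.373e+56


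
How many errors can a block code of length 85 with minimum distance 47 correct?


Correction capability = floor((d-1)/2) = floor((47-1)/2) = 23

23 errors


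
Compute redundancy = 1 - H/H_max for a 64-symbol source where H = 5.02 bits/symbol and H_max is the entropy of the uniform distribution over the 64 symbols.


H_max = log2(K) = log2(64) = 6.0 bits/symbol. Redundancy = 1 - H/H_max = 1 - 5.02/6.0 = 1 - 0.8367 = 0.1633

0.1633


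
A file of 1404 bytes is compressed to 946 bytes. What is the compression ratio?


Ratio = original / compressed = 1404 / 946 = 1.4841

1.4841


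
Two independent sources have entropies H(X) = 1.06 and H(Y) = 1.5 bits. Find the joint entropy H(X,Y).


For independent variables, H(X,Y) = H(X) + H(Y) = 1.06 + 1.5 = 2.56

2.56 bits


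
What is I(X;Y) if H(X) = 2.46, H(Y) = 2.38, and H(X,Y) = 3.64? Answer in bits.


I(X;Y) = H(X) + H(Y) - H(X,Y) = 2.46 + 2.38 - 3.64 = 1.2

1.2 bits


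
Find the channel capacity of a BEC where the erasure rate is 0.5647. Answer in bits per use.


C = 1 - epsilon = 1 - 0.5647 = 0.4353

0.4353 bits


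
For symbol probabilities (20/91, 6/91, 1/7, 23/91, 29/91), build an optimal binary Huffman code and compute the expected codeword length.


Huffman construction (repeatedly merge the two least-probable nodes; each merge adds 1 bit to every symbol beneath it): 6/91 + 1/7 = 19/91; 19/91 + 20/91 = 3/7; 23/91 + 29/91 = 4/7; 3/7 + 4/7 = 1. Resulting codeword lengths (in the order the probabilities were given): (2, 3, 3, 2, 2). L_avg = sum(p_i * l_i) = 20/91*2 + 6/91*3 + 1/7*3 + 23/91*2 + 29/91*2 = 201/91 = 2.2088

2.2088 bits


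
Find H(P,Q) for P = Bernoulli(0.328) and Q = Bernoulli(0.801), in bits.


H(P,Q) = -p*log2(q) - (1-p)*log2(1-q). -0.328*log2(0.801) = 0.105001; -0.672*log2(0.199) = 1.565195. H(P,Q) = 0.105001 + 1.565195 = 1.6702

1.6702 bits


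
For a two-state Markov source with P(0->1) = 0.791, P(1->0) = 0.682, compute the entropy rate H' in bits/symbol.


Stationary distribution: pi_0 = p10/(p01+p10) = 0.463, pi_1 = 0.537. Entropy rate H' = pi_0*H(p01) + pi_1*H(p10) = 0.463*0.7396 + 0.537*0.9022 = 0.8269

0.8269 bits/symbol


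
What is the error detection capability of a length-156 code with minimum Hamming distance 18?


Detection capability = d_min - 1 = 18 - 1 = 17

17 errors


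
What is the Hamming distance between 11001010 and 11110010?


Count differing positions: . . ^ ^ ^ . . . = 3 differences

3


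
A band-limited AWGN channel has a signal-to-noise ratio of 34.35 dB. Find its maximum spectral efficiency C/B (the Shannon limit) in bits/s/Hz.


SNR_linear = 10^(34.35/10) = 2722.7013; C/B = log2(1 + SNR_linear) = log2(1 + 2722.7013) = 11.4114

11.4114 bits/s/Hz


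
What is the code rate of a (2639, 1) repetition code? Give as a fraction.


Rate = k/n = 1/2639

1/2639


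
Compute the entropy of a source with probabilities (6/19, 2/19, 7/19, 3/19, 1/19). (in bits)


H = -sum(p_i * log2(p_i)). Terms: -(6/19)*log2(6/19) = 0.525147; -(2/19)*log2(2/19) = 0.341887; -(7/19)*log2(7/19) = 0.530737; -(3/19)*log2(3/19) = 0.420468; -(1/19)*log2(1/19) = 0.223575. H = 0.525147 + 0.341887 + 0.530737 + 0.420468 + 0.223575 = 2.0418

2.0418 bits


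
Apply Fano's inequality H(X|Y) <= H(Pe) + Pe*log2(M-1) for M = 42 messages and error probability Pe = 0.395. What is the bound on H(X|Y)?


H(Pe) = -Pe*log2(Pe) - (1-Pe)*log2(1-Pe) = -0.395*log2(0.395) - 0.605*log2(0.605) = 0.529330 + 0.438621 = 0.968. Pe*log2(M-1) = 0.395*log2(41) = 2.116233. Bound = H(Pe) + Pe*log2(M-1) = 0.529330 + 0.438621 + 2.116233 = 3.0842

3.0842 bits


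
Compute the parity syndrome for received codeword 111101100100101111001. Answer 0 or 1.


Syndrome = XOR of all bits = 1 XOR 1 XOR 1 XOR 1 XOR 0 XOR 1 XOR 1 XOR 0 XOR 0 XOR 1 XOR 0 XOR 0 XOR 1 XOR 0 XOR 1 XOR 1 XOR 1 XOR 1 XOR 0 XOR 0 XOR 1 = 1

1


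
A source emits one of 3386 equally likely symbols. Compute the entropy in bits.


H = log2(n) = log2(3386) = 11.7254

11.7254 bits


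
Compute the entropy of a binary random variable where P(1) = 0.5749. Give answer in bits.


H = -p*log2(p) - (1-p)*log2(1-p). -0.5749*log2(0.5749) = 0.459125; -0.4251*log2(0.4251) = 0.524627. H = 0.459125 + 0.524627 = 0.9838

0.9838 bits


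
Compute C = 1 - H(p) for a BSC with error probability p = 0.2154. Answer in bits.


H(p) = -p*log2(p) - (1-p)*log2(1-p) = -0.2154*log2(0.2154) - 0.7846*log2(0.7846) = 0.477092 + 0.274587 = 0.7517. C = 1 - H(p) = 1 - 0.7517 = 0.2483

0.2483 bits


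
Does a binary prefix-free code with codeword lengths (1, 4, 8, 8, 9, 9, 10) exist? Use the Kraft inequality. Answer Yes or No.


Kraft sum = sum(2^(-l_i)) = 0.5752, need <= 1. Result: satisfied (a binary prefix-free code with these lengths exists)

Yes


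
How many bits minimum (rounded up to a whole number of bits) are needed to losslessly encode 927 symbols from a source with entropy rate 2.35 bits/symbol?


Minimum bits >= n * H = 927 * 2.35 = 2178.45, rounded up to a whole number of bits = 2179

2179 bits


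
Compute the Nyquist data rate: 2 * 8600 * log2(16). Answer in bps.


Rate = 2 * B * log2(M) = 2 * 8600 * 4.0 = 68800.0

68800.0 bps


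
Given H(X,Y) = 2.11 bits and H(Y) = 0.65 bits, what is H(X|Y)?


H(X|Y) = H(X,Y) - H(Y) = 2.11 - 0.65 = 1.46

1.46 bits


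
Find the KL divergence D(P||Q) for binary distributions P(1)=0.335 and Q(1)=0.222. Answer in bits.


KL = p*log2(p/q) + (1-p)*log2((1-p)/(1-q)) = 0.335*log2(0.335/0.222) + 0.665*log2(0.665/0.778) = 0.0483

0.0483 bits


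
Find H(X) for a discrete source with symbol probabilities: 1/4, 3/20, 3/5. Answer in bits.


H = -sum(p_i * log2(p_i)). Terms: -(1/4)*log2(1/4) = 0.500000; -(3/20)*log2(3/20) = 0.410545; -(3/5)*log2(3/5) = 0.442179. H = 0.500000 + 0.410545 + 0.442179 = 1.3527

1.3527 bits


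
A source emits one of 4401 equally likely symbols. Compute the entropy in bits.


H = log2(n) = log2(4401) = 12.1036

12.1036 bits


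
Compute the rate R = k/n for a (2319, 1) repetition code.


Rate = k/n = 1/2319

1/2319


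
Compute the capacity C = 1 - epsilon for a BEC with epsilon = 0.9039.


C = 1 - epsilon = 1 - 0.9039 = 0.0961

0.0961 bits


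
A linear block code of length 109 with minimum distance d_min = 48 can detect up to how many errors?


Detection capability = d_min - 1 = 48 - 1 = 47

47 errors


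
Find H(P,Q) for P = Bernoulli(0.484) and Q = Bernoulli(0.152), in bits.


H(P,Q) = -p*log2(q) - (1-p)*log2(1-q). -0.484*log2(0.152) = 1.315443; -0.516*log2(0.848) = 0.122738. H(P,Q) = 1.315443 + 0.122738 = 1.4382

1.4382 bits


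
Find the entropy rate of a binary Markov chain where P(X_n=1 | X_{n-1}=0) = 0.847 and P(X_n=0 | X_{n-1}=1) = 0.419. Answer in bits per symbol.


Stationary distribution: pi_0 = p10/(p01+p10) = 0.331, pi_1 = 0.669. Entropy rate H' = pi_0*H(p01) + pi_1*H(p10) = 0.331*0.6173 + 0.669*0.981 = 0.8606

0.8606 bits/symbol


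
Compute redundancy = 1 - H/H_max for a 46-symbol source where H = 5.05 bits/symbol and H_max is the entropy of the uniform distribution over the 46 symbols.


H_max = log2(K) = log2(46) = 5.5236 bits/symbol. Redundancy = 1 - H/H_max = 1 - 5.05/5.5236 = 1 - 0.9143 = 0.0857

0.0857


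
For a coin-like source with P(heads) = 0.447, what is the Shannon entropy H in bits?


H = -p*log2(p) - (1-p)*log2(1-p). -0.447*log2(0.447) = 0.519259; -0.553*log2(0.553) = 0.472621. H = 0.519259 + 0.472621 = 0.9919

0.9919 bits


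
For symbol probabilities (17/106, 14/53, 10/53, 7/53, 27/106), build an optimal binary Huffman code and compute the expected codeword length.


Huffman construction (repeatedly merge the two least-probable nodes; each merge adds 1 bit to every symbol beneath it): 7/53 + 17/106 = 31/106; 10/53 + 27/106 = 47/106; 14/53 + 31/106 = 59/106; 47/106 + 59/106 = 1. Resulting codeword lengths (in the order the probabilities were given): (3, 2, 2, 3, 2). L_avg = sum(p_i * l_i) = 17/106*3 + 14/53*2 + 10/53*2 + 7/53*3 + 27/106*2 = 243/106 = 2.2925

2.2925 bits


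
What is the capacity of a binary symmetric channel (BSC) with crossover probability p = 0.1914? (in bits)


H(p) = -p*log2(p) - (1-p)*log2(1-p) = -0.1914*log2(0.1914) - 0.8086*log2(0.8086) = 0.456554 + 0.247837 = 0.7044. C = 1 - H(p) = 1 - 0.7044 = 0.2956

0.2956 bits


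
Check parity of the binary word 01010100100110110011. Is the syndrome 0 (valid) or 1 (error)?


Syndrome = XOR of all bits = 0 XOR 1 XOR 0 XOR 1 XOR 0 XOR 1 XOR 0 XOR 0 XOR 1 XOR 0 XOR 0 XOR 1 XOR 1 XOR 0 XOR 1 XOR 1 XOR 0 XOR 0 XOR 1 XOR 1 = 0

0


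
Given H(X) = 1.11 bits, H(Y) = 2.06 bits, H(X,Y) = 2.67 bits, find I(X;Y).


I(X;Y) = H(X) + H(Y) - H(X,Y) = 1.11 + 2.06 - 2.67 = 0.5

0.5 bits


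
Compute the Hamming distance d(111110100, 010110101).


Count differing positions: ^ . ^ . . . . . ^ = 3 differences

3


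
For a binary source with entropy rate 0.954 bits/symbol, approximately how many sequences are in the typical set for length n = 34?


log2|A_typical| = nH = 34 * 0.954 = 32.436, so |A_typical| ~ 2^32.436 = 5.810e+09

5.810e+09


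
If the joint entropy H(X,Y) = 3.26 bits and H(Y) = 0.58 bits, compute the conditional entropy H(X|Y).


H(X|Y) = H(X,Y) - H(Y) = 3.26 - 0.58 = 2.68

2.68 bits


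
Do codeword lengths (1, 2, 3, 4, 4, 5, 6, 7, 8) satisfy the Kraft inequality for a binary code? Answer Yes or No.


Kraft sum = sum(2^(-l_i)) = 1.0586, need <= 1. Result: violated (a binary prefix-free code with these lengths cannot exist)

No


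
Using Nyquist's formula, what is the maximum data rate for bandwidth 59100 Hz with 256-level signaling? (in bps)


Rate = 2 * B * log2(M) = 2 * 59100 * 8.0 = 945600.0

945600.0 bps


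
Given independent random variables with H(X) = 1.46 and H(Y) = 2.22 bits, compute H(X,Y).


For independent variables, H(X,Y) = H(X) + H(Y) = 1.46 + 2.22 = 3.68

3.68 bits


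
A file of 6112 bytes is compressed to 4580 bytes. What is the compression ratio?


Ratio = original / compressed = 6112 / 4580 = 1.3345

1.3345


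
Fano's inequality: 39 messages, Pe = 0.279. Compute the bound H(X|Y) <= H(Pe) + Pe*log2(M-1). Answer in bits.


H(Pe) = -Pe*log2(Pe) - (1-Pe)*log2(1-Pe) = -0.279*log2(0.279) - 0.721*log2(0.721) = 0.513824 + 0.340261 = 0.8541. Pe*log2(M-1) = 0.279*log2(38) = 1.464172. Bound = H(Pe) + Pe*log2(M-1) = 0.513824 + 0.340261 + 1.464172 = 2.3183

2.3183 bits


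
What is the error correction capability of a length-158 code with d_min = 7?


Correction capability = floor((d-1)/2) = floor((7-1)/2) = 3

3 errors


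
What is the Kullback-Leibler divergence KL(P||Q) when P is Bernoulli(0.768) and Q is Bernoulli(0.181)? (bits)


KL = p*log2(p/q) + (1-p)*log2((1-p)/(1-q)) = 0.768*log2(0.768/0.181) + 0.232*log2(0.232/0.819) = 1.1792

1.1792 bits


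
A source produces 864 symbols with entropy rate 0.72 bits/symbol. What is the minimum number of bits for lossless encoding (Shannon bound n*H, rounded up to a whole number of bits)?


Minimum bits >= n * H = 864 * 0.72 = 622.08, rounded up to a whole number of bits = 623

623 bits
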